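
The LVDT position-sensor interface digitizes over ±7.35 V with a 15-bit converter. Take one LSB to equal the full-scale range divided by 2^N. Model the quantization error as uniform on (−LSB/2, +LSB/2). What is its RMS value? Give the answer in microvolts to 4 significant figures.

129.5 µV

Range = 7.35 − (-7.35) = 14.7 V.
LSB = 14.7 V ÷ 2^15 = 14.7/32768 V = 448.608 µV.
V_rms = LSB/√12 = 448.608 µV / √12 = 129.5 µV.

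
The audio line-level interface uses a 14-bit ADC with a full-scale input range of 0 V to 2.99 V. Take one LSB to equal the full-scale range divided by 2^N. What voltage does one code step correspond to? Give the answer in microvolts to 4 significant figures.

182.5 µV

Range is 2.99 V.
There are 2^14 = 16384 steps.
LSB = 2.99 V / 2^14 = 182.5 µV.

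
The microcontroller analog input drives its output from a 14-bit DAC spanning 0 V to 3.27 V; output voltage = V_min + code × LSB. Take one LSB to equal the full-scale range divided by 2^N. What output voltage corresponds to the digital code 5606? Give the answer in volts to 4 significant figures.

Span = 3.27 V. LSB = 3.27 V / 2^14.
Output = V_min + (5606/16384) × range = 0 + 0.342163 × 3.27 V
      = 0 + 1.11887 = 1.11887 V.

1.119 V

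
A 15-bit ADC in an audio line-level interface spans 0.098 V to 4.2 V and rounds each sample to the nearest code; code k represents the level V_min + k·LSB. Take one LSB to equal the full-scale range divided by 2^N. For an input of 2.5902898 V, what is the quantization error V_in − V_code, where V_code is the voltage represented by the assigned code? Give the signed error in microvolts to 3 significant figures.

+19.4 µV

Range = 4.2 − (0.098) = 4.102 V. LSB = 4.102 V / 2^15 ≈ 125.2 µV.
(V_in − V_min)/LSB = (2.5902898 − (0.098)) × 32768/4.102 = 19909.1546 → nearest code k = 19909.
V_code = V_min + k × range/2^15 = 0.098 + 19909 × 4.102/32768 = 2.5902704468 V.
Error = V_in − V_code = 2.5902898 − (2.5902704468) = +19.4 µV.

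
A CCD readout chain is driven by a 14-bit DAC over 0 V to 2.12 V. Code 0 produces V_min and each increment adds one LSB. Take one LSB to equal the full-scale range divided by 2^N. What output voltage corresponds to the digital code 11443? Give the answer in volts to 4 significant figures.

1.481 V

V_FS = 2.12 V. LSB = 2.12 V / 2^14.
V_out = V_min + code × LSB = 0 V + 11443 × 2.12 V / 16384
      = 0 V + 1.48066 V = 1.48066 V.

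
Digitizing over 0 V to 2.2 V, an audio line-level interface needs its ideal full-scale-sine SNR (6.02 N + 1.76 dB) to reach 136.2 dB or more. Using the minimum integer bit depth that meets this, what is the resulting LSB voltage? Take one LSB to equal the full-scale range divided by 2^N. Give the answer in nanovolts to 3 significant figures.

262 nV

Span = 2.2 V.
Required N = ⌈(136.2 − 1.76)/6.02⌉ = ⌈22.332⌉ = 23.
Step size = 2.2/8388608 V = 262 nV.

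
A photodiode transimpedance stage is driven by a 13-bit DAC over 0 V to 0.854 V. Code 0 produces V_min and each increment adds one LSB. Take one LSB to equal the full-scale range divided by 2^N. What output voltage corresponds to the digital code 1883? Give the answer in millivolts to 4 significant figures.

196.3 mV

V_FS = 0.854 V. LSB = 0.854 V / 2^13.
Output = V_min + (1883/8192) × range = 0 + 0.229858 × 0.854 V
      = 0 V + 0.196299 V = 0.196299 V.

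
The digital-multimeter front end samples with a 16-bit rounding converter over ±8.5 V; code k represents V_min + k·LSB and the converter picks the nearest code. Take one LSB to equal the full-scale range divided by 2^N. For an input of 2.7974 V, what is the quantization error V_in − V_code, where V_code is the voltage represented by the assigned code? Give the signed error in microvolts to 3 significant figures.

+36.7 µV

Range = 8.5 − (-8.5) = 17 V. LSB = 17 V / 2^16 ≈ 259.4 µV.
Position in LSBs: (2.7974 − (-8.5)) × 65536/17 = 43552.1416; rounding gives k = 43552.
V_code = V_min + k × range/2^16 = -8.5 + 43552 × 17/65536 = 2.7973632813 V.
Error = V_in − V_code = 2.7974 − (2.7973632813) = +36.7 µV.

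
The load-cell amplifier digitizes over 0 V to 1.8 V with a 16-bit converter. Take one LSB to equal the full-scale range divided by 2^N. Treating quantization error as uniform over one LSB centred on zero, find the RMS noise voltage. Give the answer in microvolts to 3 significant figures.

7.93 µV

Full-scale range = 1.8 V.
Step size = 1.8/65536 V = 27.466 µV.
V_rms = LSB/√12 = 27.466 µV / √12 = 7.93 µV.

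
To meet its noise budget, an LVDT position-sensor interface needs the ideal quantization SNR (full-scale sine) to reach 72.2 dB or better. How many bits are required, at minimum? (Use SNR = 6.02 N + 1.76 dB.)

12 bits

N ≥ (72.2 − 1.76)/6.02 = 11.701 → N_min = 12.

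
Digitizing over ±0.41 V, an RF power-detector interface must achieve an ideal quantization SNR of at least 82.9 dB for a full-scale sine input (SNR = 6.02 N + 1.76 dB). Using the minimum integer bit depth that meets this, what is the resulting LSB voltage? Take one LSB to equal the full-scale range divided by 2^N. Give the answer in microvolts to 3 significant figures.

50.0 µV

Span: 0.41 V − (-0.41 V) = 0.82 V.
Required N = ⌈(82.9 − 1.76)/6.02⌉ = ⌈13.478⌉ = 14.
One LSB is 0.82 V / 16384 = 50.0 µV.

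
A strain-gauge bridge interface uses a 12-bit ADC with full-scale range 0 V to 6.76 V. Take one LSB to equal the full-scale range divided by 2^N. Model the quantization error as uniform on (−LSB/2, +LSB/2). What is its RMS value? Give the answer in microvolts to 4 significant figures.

476.4 µV

Span = 6.76 V.
Step size = 6.76/4096 V = 1.65039 mV.
σ_q = LSB/√12 = 1.65039 mV/3.4641 = 476.4 µV.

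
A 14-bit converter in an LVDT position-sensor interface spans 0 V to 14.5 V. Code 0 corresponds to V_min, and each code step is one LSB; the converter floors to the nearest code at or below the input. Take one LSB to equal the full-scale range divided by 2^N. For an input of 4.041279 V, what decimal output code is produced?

4566

Range is 14.5 V. LSB = 14.5 V / 2^14 ≈ 0.8850 mV.
V_in − V_min = 4.041279 − (0) = 4.041279 V.
Divide by LSB: 4.041279 × 16384/14.5 = 4566.3666.
Truncating gives code 4566.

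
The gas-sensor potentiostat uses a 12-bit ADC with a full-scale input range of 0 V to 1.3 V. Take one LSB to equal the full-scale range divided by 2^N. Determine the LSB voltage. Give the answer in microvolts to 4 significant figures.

317.4 µV

Range is 1.3 V.
There are 2^12 = 4096 steps.
LSB = 1.3 V ÷ 2^12 = 1.3/4096 V = 317.4 µV.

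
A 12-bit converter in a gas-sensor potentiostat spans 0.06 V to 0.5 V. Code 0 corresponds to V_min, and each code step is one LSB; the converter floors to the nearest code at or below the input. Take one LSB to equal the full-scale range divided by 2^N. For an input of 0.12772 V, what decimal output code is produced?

Range = 0.5 − (0.06) = 0.44 V. LSB = 0.44 V / 2^12 ≈ 107.4 µV.
code = ⌊(V_in − V_min)/LSB⌋ = ⌊(V_in − V_min) × 2^12 / range⌋
     = ⌊(0.12772 − (0.06)) × 4096 / 0.44⌋ = ⌊0.06772 × 4096/0.44⌋
     = ⌊630.412⌋ = 630.

630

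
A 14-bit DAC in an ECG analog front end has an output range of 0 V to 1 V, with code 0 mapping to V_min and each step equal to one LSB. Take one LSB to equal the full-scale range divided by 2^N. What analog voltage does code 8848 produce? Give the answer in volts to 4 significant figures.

0.5400 V

V_FS = 1 V. LSB = 1 V / 2^14.
V_out = V_min + code × LSB = 0 V + 8848 × 1 V / 16384
      = 0 + 0.540039 = 0.540039 V.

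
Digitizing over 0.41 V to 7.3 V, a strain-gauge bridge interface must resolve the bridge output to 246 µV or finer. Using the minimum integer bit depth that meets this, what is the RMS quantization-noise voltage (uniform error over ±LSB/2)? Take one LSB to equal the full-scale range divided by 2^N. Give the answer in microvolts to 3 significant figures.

60.7 µV

Span: 7.3 V − (0.41 V) = 6.89 V.
6.89 V / 246 µV = 28010. Since 2^14 = 16384 and 2^15 = 32768, N = 15.
Step size = 6.89/32768 V = 210.27 µV.
σ_q = LSB/√12 = 210.27 µV/3.4641 = 60.7 µV.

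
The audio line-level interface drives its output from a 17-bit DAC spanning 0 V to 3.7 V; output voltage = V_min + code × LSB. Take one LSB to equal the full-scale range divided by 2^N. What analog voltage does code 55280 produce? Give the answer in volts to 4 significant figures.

1.560 V

Range is 3.7 V. LSB = 3.7 V / 2^17.
V_out = V_min + code × LSB = 0 V + 55280 × 3.7 V / 131072
      = 0 + 1.56049 = 1.56049 V.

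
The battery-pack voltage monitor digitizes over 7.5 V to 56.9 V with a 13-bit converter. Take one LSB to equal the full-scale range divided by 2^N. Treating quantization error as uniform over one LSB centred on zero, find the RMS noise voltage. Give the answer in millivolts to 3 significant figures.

1.74 mV

Full-scale range = 56.9 V − (7.5 V) = 49.4 V.
LSB = 49.4 V ÷ 2^13 = 49.4/8192 V = 6.0303 mV.
σ_q = LSB/√12 = 6.0303 mV/3.4641 = 1.74 mV.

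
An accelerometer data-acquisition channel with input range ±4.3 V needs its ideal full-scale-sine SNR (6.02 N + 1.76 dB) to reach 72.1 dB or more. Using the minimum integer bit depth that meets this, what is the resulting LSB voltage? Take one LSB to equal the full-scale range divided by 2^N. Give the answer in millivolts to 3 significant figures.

2.10 mV

The full-scale span is 4.3 − (-4.3) = 8.6 V.
6.02 N + 1.76 ≥ 72.1 gives N ≥ 11.684, so the minimum integer is 12.
LSB = 8.6 V ÷ 2^12 = 8.6/4096 V = 2.10 mV.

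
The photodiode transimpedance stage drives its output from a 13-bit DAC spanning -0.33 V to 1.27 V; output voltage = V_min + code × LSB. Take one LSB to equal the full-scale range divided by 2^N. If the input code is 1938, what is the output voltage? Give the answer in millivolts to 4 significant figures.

48.52 mV

The full-scale span is 1.27 − (-0.33) = 1.6 V. LSB = 1.6 V / 2^13.
Output = V_min + (1938/8192) × range = -0.33 + 0.236572 × 1.6 V
      = -0.33 V + 0.378516 V = 0.0485156 V.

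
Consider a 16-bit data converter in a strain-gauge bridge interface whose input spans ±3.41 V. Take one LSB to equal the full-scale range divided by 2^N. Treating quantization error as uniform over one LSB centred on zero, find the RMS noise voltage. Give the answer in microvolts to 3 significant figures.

30.0 µV

Full-scale range = 3.41 V − (-3.41 V) = 6.82 V.
LSB = 6.82 V ÷ 2^16 = 6.82/65536 V = 104.06 µV.
V_rms = LSB/√12 = 104.06 µV / √12 = 30.0 µV.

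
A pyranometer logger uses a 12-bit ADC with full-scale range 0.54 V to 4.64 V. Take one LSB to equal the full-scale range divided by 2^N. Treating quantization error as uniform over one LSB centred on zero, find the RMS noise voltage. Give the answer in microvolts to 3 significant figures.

289 µV

Span: 4.64 V − (0.54 V) = 4.1 V.
LSB = 4.1 V / 2^12 = 1.0010 mV.
RMS of a uniform error over width LSB is LSB/√12 = 289 µV.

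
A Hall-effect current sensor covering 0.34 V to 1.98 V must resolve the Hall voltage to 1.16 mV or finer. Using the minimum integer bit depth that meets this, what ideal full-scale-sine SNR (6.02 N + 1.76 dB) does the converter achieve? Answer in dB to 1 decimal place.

68.0 dB

Full-scale range = 1.98 V − (0.34 V) = 1.64 V.
Levels needed ≥ 1.64/1.16 mV = 1414. 2^11 = 2048 suffices, so N_min = 11.
SNR = 6.02 × 11 + 1.76 = 67.98 dB.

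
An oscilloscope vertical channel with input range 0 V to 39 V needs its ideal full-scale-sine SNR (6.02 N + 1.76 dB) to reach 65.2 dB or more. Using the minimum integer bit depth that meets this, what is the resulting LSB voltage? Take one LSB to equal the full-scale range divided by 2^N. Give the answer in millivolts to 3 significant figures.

19.0 mV

Full-scale range = 39 V.
N ≥ (65.2 − 1.76)/6.02 = 10.538 → N_min = 11.
One LSB is 39 V / 2048 = 19.0 mV.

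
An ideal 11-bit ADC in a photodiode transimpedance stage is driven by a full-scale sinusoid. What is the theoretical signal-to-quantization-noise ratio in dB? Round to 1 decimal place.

Ideal quantization SNR: 6.02 × 11 + 1.76 dB = 68.0 dB.

68.0 dB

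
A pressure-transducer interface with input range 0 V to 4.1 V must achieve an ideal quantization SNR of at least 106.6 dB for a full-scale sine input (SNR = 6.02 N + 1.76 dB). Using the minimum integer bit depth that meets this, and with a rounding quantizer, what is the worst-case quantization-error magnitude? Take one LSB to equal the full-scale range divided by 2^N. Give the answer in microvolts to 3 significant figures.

Range is 4.1 V.
6.02 N + 1.76 ≥ 106.6 gives N ≥ 17.415, so the minimum integer is 18.
One LSB is 4.1 V / 262144 = 15.640 µV.
Half an LSB is 7.82 µV.

7.82 µV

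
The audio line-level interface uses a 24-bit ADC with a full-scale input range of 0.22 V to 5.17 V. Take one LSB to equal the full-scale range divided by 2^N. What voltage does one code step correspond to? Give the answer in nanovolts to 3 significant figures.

295 nV

Range = 5.17 − (0.22) = 4.95 V.
2^24 = 16777216 levels.
Step size = 4.95/16777216 V = 295 nV.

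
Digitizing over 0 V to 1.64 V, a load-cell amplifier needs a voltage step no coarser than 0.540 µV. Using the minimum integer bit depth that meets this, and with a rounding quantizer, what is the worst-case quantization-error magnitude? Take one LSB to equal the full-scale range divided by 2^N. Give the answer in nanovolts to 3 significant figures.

V_FS = 1.64 V.
Levels needed ≥ 1.64/0.540 µV = 3.037e6. 2^22 = 4194304 suffices, so N_min = 22.
LSB = 1.64 V / 2^22 = 391.01 nV.
|e|_max = LSB/2 = 196 nV.

196 nV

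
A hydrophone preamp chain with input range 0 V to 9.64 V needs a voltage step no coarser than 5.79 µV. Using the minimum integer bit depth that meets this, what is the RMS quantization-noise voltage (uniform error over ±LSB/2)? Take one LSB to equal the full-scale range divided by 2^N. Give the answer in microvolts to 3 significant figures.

V_FS = 9.64 V.
Required number of levels: 9.64/5.79 µV = 1.6649e6; smallest N with 2^N ≥ that is 21.
LSB = 9.64 V / 2^21 = 4.5967 µV.
RMS noise = LSB/√12 = 1.33 µV.

1.33 µV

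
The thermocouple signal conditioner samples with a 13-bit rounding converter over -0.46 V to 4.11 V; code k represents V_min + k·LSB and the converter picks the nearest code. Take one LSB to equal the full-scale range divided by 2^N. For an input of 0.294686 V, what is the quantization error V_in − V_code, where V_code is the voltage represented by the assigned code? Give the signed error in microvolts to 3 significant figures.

The full-scale span is 4.11 − (-0.46) = 4.57 V. LSB = 4.57 V / 2^13 ≈ 0.5579 mV.
(0.294686 − (-0.46)) / LSB = 0.754686 × 8192/4.57 = 1352.8201. Nearest integer: k = 1353.
V_code = -0.46 + (1353/8192) × 4.57 = 0.2947863770 V.
V_in − V_code = 0.294686 − (0.2947863770) = −100 µV.

−100 µV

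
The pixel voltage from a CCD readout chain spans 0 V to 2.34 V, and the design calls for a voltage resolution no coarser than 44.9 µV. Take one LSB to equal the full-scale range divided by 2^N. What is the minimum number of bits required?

Full-scale range = 2.34 V.
Need 2^N ≥ 2.34 V / 44.9 µV = 52120 → N_min = 16.

16 bits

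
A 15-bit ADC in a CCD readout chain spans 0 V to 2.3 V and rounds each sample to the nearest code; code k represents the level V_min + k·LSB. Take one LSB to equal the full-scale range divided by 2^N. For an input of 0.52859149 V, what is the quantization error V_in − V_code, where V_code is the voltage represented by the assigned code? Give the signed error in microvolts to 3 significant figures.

Range is 2.3 V. LSB = 2.3 V / 2^15 ≈ 70.19 µV.
(V_in − V_min)/LSB = (0.52859149 − (0)) × 32768/2.3 = 7530.8200 → nearest code k = 7531.
V_code = V_min + k × range/2^15 = 0 + 7531 × 2.3/32768 = 0.52860412598 V.
V_in − V_code = 0.52859149 − (0.52860412598) = −12.6 µV.

−12.6 µV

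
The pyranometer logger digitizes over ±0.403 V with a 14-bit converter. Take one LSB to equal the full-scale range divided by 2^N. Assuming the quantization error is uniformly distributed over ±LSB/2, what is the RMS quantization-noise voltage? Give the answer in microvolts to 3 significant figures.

Span: 0.403 V − (-0.403 V) = 0.806 V.
LSB = 0.806 V / 2^14 = 49.194 µV.
V_rms = LSB/√12 = 49.194 µV / √12 = 14.2 µV.

14.2 µV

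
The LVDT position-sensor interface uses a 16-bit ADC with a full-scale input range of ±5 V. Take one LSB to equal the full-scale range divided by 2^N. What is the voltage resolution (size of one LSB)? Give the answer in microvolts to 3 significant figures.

Full-scale range = 5 V − (-5 V) = 10 V.
There are 2^16 = 65536 steps.
Step size = 10/65536 V = 153 µV.

153 µV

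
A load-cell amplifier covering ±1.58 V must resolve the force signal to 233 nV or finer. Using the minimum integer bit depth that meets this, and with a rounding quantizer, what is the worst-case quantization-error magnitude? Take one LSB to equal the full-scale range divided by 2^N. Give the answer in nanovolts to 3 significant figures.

94.2 nV

The full-scale span is 1.58 − (-1.58) = 3.16 V.
Required number of levels: 3.16/233 nV = 1.3562e7; smallest N with 2^N ≥ that is 24.
Step size = 3.16/16777216 V = 188.35 nV.
Max error for round-to-nearest is LSB/2 = 94.2 nV.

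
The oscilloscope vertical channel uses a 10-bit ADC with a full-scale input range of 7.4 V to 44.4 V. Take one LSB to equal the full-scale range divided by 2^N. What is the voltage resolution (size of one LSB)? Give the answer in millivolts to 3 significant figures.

36.1 mV

Range = 44.4 − (7.4) = 37 V.
There are 2^10 = 1024 steps.
One LSB is 37 V / 1024 = 36.1 mV.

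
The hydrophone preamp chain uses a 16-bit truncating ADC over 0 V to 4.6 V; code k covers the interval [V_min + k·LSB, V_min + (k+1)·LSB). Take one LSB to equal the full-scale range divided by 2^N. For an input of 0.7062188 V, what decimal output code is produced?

Span = 4.6 V. LSB = 4.6 V / 2^16 ≈ 70.19 µV.
code = ⌊(V_in − V_min)/LSB⌋ = ⌊(V_in − V_min) × 2^16 / range⌋
     = ⌊(0.7062188 − (0)) × 65536 / 4.6⌋ = ⌊0.7062188 × 65536/4.6⌋
     = ⌊10061.469⌋ = 10061.

10061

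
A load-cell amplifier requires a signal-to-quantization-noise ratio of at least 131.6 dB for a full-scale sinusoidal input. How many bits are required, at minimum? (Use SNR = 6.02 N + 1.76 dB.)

22 bits

6.02 N + 1.76 ≥ 131.6 gives N ≥ 21.568, so the minimum integer is 22.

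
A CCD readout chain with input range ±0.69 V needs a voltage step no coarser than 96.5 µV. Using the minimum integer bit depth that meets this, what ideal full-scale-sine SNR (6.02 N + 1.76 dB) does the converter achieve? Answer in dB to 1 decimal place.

86.0 dB

Range = 0.69 − (-0.69) = 1.38 V.
Required number of levels: 1.38/96.5 µV = 14301; smallest N with 2^N ≥ that is 14.
SNR = 6.02 × 14 + 1.76 = 86.04 dB.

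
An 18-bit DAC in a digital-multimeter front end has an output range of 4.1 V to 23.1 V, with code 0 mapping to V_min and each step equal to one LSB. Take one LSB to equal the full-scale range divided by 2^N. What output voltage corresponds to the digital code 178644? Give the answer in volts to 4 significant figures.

Span: 23.1 V − (4.1 V) = 19 V. LSB = 19 V / 2^18.
V_out = 4.1 + 178644 × (19/262144) V
      = 4.1 + 12.9480 = 17.0480 V.

17.05 V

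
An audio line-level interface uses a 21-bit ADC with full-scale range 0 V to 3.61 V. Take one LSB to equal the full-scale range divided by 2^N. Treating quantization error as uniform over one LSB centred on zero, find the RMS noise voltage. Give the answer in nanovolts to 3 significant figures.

497 nV

V_FS = 3.61 V.
One LSB is 3.61 V / 2097152 = 1.7214 µV.
For a uniform distribution on [−LSB/2, +LSB/2], V_rms = LSB/√12 = 1.7214 µV/3.4641 = 497 nV.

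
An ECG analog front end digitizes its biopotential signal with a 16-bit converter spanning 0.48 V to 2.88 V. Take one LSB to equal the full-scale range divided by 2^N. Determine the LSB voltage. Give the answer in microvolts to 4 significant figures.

Range = 2.88 − (0.48) = 2.4 V.
There are 2^16 = 65536 steps.
LSB = 2.4 V ÷ 2^16 = 2.4/65536 V = 36.62 µV.

36.62 µV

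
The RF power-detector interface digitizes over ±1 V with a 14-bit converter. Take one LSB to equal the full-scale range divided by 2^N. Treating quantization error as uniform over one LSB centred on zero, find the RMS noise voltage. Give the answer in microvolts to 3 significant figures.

35.2 µV

Range = 1 − (-1) = 2 V.
LSB = 2 V / 2^14 = 122.07 µV.
For a uniform distribution on [−LSB/2, +LSB/2], V_rms = LSB/√12 = 122.07 µV/3.4641 = 35.2 µV.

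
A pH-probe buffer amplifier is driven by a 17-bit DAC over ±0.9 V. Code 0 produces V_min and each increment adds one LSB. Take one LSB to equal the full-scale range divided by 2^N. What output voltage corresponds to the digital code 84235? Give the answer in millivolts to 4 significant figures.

256.8 mV

Span: 0.9 V − (-0.9 V) = 1.8 V. LSB = 1.8 V / 2^17.
V_out = V_min + code × LSB = -0.9 V + 84235 × 1.8 V / 131072
      = -0.9 + 1.15679 = 0.256792 V.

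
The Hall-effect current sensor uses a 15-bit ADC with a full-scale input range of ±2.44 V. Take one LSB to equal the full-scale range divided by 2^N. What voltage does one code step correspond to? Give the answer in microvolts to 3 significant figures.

The full-scale span is 2.44 − (-2.44) = 4.88 V.
There are 2^15 = 32768 steps.
One LSB is 4.88 V / 32768 = 149 µV.

149 µV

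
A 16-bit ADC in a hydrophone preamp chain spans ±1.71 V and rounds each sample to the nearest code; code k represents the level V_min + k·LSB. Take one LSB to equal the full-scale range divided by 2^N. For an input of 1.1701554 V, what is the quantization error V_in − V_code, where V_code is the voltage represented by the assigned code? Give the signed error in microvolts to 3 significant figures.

Span: 1.71 V − (-1.71 V) = 3.42 V. LSB = 3.42 V / 2^16 ≈ 52.19 µV.
(V_in − V_min)/LSB = (1.1701554 − (-1.71)) × 65536/3.42 = 55191.1884 → nearest code k = 55191.
Reconstructed level: -1.71 + 55191 × 3.42/65536 V = 1.1701455688 V.
e = 1.1701554 − (1.1701455688) = +9.83 µV.

+9.83 µV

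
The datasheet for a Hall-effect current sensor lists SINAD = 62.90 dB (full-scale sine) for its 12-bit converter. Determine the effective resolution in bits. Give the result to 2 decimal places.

ENOB = (SINAD − 1.76) / 6.02 = (62.90 − 1.76) / 6.02 = 61.14 / 6.02 = 10.1561.

10.16 bits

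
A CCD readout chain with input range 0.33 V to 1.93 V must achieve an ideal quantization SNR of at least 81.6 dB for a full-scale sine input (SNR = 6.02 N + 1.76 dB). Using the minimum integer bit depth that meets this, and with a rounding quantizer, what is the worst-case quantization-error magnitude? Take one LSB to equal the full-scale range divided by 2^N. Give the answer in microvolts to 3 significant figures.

48.8 µV

The full-scale span is 1.93 − (0.33) = 1.6 V.
Solving 6.02 N ≥ 81.6 − 1.76: N ≥ 13.262. Round up → N = 14.
LSB = 1.6 V ÷ 2^14 = 1.6/16384 V = 97.656 µV.
|e|_max = LSB/2 = 48.8 µV.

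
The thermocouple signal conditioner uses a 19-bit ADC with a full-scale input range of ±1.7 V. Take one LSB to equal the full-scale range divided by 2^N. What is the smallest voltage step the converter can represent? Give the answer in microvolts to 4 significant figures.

Range = 1.7 − (-1.7) = 3.4 V.
Number of codes = 2^19 = 524288.
LSB = 3.4 V / 2^19 = 6.485 µV.

6.485 µV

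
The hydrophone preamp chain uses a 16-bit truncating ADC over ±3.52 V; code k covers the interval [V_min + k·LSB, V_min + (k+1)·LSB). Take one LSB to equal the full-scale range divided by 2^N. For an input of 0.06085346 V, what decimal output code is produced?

33334

Full-scale range = 3.52 V − (-3.52 V) = 7.04 V. LSB = 7.04 V / 2^16 ≈ 107.4 µV.
V_in − V_min = 0.06085346 − (-3.52) = 3.58085346 V.
Divide by LSB: 3.58085346 × 65536/7.04 = 33334.4904.
Truncating gives code 33334.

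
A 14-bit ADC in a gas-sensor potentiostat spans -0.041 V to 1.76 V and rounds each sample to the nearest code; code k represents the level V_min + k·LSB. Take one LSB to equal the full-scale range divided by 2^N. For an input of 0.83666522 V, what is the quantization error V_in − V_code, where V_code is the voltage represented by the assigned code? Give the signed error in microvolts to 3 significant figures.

Span: 1.76 V − (-0.041 V) = 1.801 V. LSB = 1.801 V / 2^14 ≈ 109.9 µV.
(0.83666522 − (-0.041)) / LSB = 0.87766522 × 16384/1.801 = 7984.2682. Nearest integer: k = 7984.
V_code = -0.041 + (7984/16384) × 1.801 = 0.83663574219 V.
e = 0.83666522 − (0.83663574219) = +29.5 µV.

+29.5 µV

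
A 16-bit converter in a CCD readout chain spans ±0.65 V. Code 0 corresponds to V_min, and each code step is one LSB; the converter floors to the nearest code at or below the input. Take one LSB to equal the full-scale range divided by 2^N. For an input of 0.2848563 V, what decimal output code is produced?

47128

Range = 0.65 − (-0.65) = 1.3 V. LSB = 1.3 V / 2^16 ≈ 19.84 µV.
V_in − V_min = 0.2848563 − (-0.65) = 0.9348563 V.
Divide by LSB: 0.9348563 × 65536/1.3 = 47128.2634.
Truncating gives code 47128.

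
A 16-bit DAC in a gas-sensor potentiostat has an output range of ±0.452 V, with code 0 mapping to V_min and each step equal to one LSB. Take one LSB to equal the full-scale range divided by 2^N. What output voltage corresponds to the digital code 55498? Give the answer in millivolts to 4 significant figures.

Range = 0.452 − (-0.452) = 0.904 V. LSB = 0.904 V / 2^16.
V_out = V_min + code × LSB = -0.452 V + 55498 × 0.904 V / 65536
      = -0.452 + 0.765536 = 0.313536 V.

313.5 mV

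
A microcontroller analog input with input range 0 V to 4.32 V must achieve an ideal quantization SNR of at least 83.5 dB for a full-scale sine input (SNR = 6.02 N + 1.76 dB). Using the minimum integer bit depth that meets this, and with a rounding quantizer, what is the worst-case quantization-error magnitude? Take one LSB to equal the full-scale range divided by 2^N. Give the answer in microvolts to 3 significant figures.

V_FS = 4.32 V.
6.02 N + 1.76 ≥ 83.5 gives N ≥ 13.578, so the minimum integer is 14.
Step size = 4.32/16384 V = 263.67 µV.
|e|_max = LSB/2 = 132 µV.

132 µV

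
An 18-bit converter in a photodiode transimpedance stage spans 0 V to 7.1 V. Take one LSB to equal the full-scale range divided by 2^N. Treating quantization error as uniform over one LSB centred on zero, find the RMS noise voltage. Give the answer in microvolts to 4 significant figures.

7.819 µV

V_FS = 7.1 V.
One LSB is 7.1 V / 262144 = 27.0844 µV.
V_rms = LSB/√12 = 27.0844 µV / √12 = 7.819 µV.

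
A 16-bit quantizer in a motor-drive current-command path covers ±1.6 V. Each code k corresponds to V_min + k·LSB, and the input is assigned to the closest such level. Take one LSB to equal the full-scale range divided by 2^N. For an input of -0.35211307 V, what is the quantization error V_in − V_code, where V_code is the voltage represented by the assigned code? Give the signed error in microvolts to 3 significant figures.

Full-scale range = 1.6 V − (-1.6 V) = 3.2 V. LSB = 3.2 V / 2^16 ≈ 48.83 µV.
(-0.35211307 − (-1.6)) / LSB = 1.24788693 × 65536/3.2 = 25556.7243. Nearest integer: k = 25557.
Reconstructed level: -1.6 + 25557 × 3.2/65536 V = -0.35209960938 V.
Error = V_in − V_code = -0.35211307 − (-0.35209960938) = −13.5 µV.

−13.5 µV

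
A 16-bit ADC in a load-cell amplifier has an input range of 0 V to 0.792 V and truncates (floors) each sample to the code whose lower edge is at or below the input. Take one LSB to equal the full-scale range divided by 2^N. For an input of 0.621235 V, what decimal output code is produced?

51405

Range is 0.792 V. LSB = 0.792 V / 2^16 ≈ 12.08 µV.
(V_in − V_min) × 2^16/range = (0.621235 − (0)) × 65536/0.792 = 51405.627.
Floor → code = 51405.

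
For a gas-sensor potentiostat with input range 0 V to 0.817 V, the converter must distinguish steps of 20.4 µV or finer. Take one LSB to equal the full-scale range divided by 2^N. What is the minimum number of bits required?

16 bits

Span = 0.817 V.
0.817 V / 20.4 µV = 40050. Since 2^15 = 32768 and 2^16 = 65536, N = 16.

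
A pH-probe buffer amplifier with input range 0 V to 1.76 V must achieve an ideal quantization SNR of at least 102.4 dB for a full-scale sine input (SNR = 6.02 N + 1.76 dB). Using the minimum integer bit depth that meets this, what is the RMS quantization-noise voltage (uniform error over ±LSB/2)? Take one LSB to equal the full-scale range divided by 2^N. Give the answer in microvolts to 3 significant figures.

3.88 µV

Range is 1.76 V.
Solving 6.02 N ≥ 102.4 − 1.76: N ≥ 16.718. Round up → N = 17.
One LSB is 1.76 V / 131072 = 13.428 µV.
V_rms = LSB/√12 = 3.88 µV.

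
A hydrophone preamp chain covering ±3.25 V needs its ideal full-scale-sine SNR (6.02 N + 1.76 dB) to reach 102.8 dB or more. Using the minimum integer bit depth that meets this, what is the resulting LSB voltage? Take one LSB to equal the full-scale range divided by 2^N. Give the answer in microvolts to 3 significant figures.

Range = 3.25 − (-3.25) = 6.5 V.
6.02 N + 1.76 ≥ 102.8 gives N ≥ 16.784, so the minimum integer is 17.
Step size = 6.5/131072 V = 49.6 µV.

49.6 µV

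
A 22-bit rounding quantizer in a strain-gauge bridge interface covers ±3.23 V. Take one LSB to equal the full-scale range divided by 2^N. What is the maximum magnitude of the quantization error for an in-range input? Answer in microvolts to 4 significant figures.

Range = 3.23 − (-3.23) = 6.46 V.
Step size = 6.46/4194304 V = 1.54018 µV.
A rounding quantizer has |error| ≤ LSB/2 = 0.7701 µV.

0.7701 µV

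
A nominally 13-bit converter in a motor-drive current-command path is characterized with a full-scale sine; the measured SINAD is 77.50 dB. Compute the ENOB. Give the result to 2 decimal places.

12.58 bits

ENOB = (77.50 − 1.76)/6.02 = 12.5814 bits.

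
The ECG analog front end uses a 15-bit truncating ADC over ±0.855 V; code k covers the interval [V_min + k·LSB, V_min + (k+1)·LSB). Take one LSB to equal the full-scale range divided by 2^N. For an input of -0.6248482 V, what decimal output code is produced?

4410

The full-scale span is 0.855 − (-0.855) = 1.71 V. LSB = 1.71 V / 2^15 ≈ 52.19 µV.
code = ⌊(V_in − V_min)/LSB⌋ = ⌊(V_in − V_min) × 2^15 / range⌋
     = ⌊(-0.6248482 − (-0.855)) × 32768 / 1.71⌋ = ⌊0.2301518 × 32768/1.71⌋
     = ⌊4410.301⌋ = 4410.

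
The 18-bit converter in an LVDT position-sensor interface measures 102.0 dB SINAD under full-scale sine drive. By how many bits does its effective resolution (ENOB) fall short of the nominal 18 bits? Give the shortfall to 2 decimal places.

ENOB = (SINAD − 1.76)/6.02 = (102.0 − 1.76)/6.02 = 16.6512 bits.
Shortfall = 18 − 16.6512 = 1.3488 bits.

1.35 bits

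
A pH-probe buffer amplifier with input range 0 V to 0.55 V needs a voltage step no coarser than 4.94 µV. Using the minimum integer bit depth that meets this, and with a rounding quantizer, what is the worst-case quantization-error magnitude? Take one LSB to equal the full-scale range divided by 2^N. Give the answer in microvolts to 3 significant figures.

Range is 0.55 V.
0.55 V / 4.94 µV = 111300. Since 2^16 = 65536 and 2^17 = 131072, N = 17.
One LSB is 0.55 V / 131072 = 4.1962 µV.
Max error for round-to-nearest is LSB/2 = 2.10 µV.

2.10 µV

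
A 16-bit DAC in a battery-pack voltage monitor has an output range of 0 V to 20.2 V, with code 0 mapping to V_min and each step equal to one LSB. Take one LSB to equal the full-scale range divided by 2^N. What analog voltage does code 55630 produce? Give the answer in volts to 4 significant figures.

Full-scale range = 20.2 V. LSB = 20.2 V / 2^16.
Output = V_min + (55630/65536) × range = 0 + 0.848846 × 20.2 V
      = 0 V + 17.1467 V = 17.1467 V.

17.15 V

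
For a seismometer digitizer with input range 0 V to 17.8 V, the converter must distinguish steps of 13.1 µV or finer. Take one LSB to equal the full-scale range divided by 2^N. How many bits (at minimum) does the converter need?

21 bits

Span = 17.8 V.
17.8 V / 13.1 µV = 1.359e6. Since 2^20 = 1048576 and 2^21 = 2097152, N = 21.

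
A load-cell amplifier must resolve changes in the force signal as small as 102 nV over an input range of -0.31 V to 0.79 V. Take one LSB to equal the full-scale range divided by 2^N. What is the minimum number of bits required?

Range = 0.79 − (-0.31) = 1.1 V.
Need 2^N ≥ 1.1 V / 102 nV = 1.078e7 → N_min = 24.

24 bits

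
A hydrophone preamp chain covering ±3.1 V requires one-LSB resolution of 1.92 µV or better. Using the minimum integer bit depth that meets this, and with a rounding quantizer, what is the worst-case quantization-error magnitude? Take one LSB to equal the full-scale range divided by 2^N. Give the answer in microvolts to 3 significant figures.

The full-scale span is 3.1 − (-3.1) = 6.2 V.
Need 2^N ≥ 6.2 V / 1.92 µV = 3.229e6 → N_min = 22.
LSB = 6.2 V ÷ 2^22 = 6.2/4194304 V = 1.4782 µV.
Half an LSB is 0.739 µV.

0.739 µV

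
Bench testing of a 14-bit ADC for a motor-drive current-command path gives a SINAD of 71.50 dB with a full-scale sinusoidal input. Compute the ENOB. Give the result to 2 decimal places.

11.58 bits

Inverting SNR = 6.02 N + 1.76: N_eff = (71.50 − 1.76)/6.02 = 11.5847.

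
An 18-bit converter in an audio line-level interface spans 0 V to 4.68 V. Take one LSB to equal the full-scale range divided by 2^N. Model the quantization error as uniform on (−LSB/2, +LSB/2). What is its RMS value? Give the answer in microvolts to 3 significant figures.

5.15 µV

Full-scale range = 4.68 V.
LSB = 4.68 V / 2^18 = 17.853 µV.
σ_q = LSB/√12 = 17.853 µV/3.4641 = 5.15 µV.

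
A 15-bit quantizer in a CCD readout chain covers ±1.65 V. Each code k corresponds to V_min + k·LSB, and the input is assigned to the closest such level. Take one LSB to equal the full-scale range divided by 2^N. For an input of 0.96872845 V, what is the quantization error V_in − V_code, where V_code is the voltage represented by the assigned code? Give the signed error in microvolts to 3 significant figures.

+18.1 µV

The full-scale span is 1.65 − (-1.65) = 3.3 V. LSB = 3.3 V / 2^15 ≈ 100.7 µV.
Position in LSBs: (0.96872845 − (-1.65)) × 32768/3.3 = 26003.1800; rounding gives k = 26003.
V_code = -1.65 + (26003/32768) × 3.3 = 0.96871032715 V.
Error = V_in − V_code = 0.96872845 − (0.96871032715) = +18.1 µV.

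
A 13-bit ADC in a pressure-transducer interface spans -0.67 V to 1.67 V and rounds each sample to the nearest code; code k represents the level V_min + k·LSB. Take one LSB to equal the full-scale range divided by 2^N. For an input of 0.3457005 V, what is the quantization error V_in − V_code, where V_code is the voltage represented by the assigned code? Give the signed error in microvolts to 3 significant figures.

Range = 1.67 − (-0.67) = 2.34 V. LSB = 2.34 V / 2^13 ≈ 285.6 µV.
Position in LSBs: (0.3457005 − (-0.67)) × 8192/2.34 = 3555.8199; rounding gives k = 3556.
V_code = V_min + k × range/2^13 = -0.67 + 3556 × 2.34/8192 = 0.3457519531 V.
Error = V_in − V_code = 0.3457005 − (0.3457519531) = −51.5 µV.

−51.5 µV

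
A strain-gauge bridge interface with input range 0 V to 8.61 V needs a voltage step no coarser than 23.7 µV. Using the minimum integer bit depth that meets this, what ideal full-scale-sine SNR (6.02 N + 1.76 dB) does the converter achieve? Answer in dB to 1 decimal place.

116.1 dB

Span = 8.61 V.
8.61 V / 23.7 µV = 363300. Since 2^18 = 262144 and 2^19 = 524288, N = 19.
SNR = 6.02 × 19 + 1.76 = 116.14 dB.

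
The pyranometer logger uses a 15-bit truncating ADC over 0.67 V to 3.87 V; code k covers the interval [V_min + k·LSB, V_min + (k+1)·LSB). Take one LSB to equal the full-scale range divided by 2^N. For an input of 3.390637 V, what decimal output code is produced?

Span: 3.87 V − (0.67 V) = 3.2 V. LSB = 3.2 V / 2^15 ≈ 97.66 µV.
(V_in − V_min) × 2^15/range = (3.390637 − (0.67)) × 32768/3.2 = 27859.323.
Floor → code = 27859.

27859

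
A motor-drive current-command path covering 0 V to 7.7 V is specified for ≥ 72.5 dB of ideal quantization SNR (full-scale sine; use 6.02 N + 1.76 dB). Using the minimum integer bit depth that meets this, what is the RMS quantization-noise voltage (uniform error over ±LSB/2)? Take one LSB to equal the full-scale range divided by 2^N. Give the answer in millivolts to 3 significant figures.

V_FS = 7.7 V.
6.02 N + 1.76 ≥ 72.5 gives N ≥ 11.751, so the minimum integer is 12.
Step size = 7.7/4096 V = 1.8799 mV.
V_rms = LSB/√12 = 0.543 mV.

0.543 mV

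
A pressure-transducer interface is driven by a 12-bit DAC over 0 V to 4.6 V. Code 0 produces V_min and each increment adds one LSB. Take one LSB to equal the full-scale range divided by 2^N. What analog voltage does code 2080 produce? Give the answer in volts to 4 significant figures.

V_FS = 4.6 V. LSB = 4.6 V / 2^12.
V_out = 0 + 2080 × (4.6/4096) V
      = 0 V + 2.33594 V = 2.33594 V.

2.336 V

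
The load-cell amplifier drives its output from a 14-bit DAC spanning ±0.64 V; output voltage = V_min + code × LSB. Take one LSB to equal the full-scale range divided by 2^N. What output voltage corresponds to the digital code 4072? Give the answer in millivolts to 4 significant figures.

The full-scale span is 0.64 − (-0.64) = 1.28 V. LSB = 1.28 V / 2^14.
Output = V_min + (4072/16384) × range = -0.64 + 0.248535 × 1.28 V
      = -0.64 + 0.318125 = -0.321875 V.

-321.9 mV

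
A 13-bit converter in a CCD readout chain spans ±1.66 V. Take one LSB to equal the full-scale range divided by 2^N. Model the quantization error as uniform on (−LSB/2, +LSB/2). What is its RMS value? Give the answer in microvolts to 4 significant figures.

117.0 µV

Range = 1.66 − (-1.66) = 3.32 V.
LSB = 3.32 V ÷ 2^13 = 3.32/8192 V = 405.273 µV.
For a uniform distribution on [−LSB/2, +LSB/2], V_rms = LSB/√12 = 405.273 µV/3.4641 = 117.0 µV.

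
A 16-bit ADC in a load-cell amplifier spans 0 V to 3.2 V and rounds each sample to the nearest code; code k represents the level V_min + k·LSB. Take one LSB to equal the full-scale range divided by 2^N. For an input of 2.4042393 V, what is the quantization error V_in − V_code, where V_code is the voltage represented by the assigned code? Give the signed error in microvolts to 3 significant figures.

−8.75 µV

Full-scale range = 3.2 V. LSB = 3.2 V / 2^16 ≈ 48.83 µV.
(2.4042393 − (0)) / LSB = 2.4042393 × 65536/3.2 = 49238.8209. Nearest integer: k = 49239.
V_code = V_min + k × range/2^16 = 0 + 49239 × 3.2/65536 = 2.4042480469 V.
e = 2.4042393 − (2.4042480469) = −8.75 µV.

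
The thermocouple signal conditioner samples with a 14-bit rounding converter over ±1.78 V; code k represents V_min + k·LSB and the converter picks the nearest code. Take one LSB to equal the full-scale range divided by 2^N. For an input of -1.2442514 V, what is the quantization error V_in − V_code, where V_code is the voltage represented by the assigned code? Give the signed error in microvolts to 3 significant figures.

The full-scale span is 1.78 − (-1.78) = 3.56 V. LSB = 3.56 V / 2^14 ≈ 217.3 µV.
(-1.2442514 − (-1.78)) / LSB = 0.5357486 × 16384/3.56 = 2465.6475. Nearest integer: k = 2466.
V_code = -1.78 + (2466/16384) × 3.56 = -1.2441748047 V.
e = -1.2442514 − (-1.2441748047) = −76.6 µV.

−76.6 µV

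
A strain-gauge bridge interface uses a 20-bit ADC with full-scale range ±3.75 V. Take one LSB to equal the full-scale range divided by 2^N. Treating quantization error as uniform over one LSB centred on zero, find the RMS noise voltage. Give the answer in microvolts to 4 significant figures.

Span: 3.75 V − (-3.75 V) = 7.5 V.
Step size = 7.5/1048576 V = 7.15256 µV.
For a uniform distribution on [−LSB/2, +LSB/2], V_rms = LSB/√12 = 7.15256 µV/3.4641 = 2.065 µV.

2.065 µV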